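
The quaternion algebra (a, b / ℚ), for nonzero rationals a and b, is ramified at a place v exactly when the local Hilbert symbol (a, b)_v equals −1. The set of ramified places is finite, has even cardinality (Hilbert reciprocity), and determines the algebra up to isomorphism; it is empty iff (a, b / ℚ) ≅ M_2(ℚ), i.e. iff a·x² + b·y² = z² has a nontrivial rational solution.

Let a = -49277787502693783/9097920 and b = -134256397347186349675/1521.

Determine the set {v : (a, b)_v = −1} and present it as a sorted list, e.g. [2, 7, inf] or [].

[3, 5, 11, 13, 23, inf]

Mod squares: a ≡ -183885, b ≡ -187. Check v ∈ {∞, 2, 3, 5, 11, 13, 17, 23, 29, 31, 41, 43}.
v=∞: -183885 < 0 and -187 < 0  ⇒  (a,b)_∞ = -1.
v=29: a=29^2·(≡20), b=29^0·(≡7) mod 29; (20|29)=+1, (7|29)=+1; (−1)^{2·0·14}·(+1)^0·(+1)^2 = +1.
v=23: a=23^1·(≡6), b=23^2·(≡20) mod 23; (6|23)=+1, (20|23)=-1; (−1)^{1·2·11}·(+1)^2·(-1)^1 = -1.
v=43: a=43^2·(≡19), b=43^0·(≡30) mod 43; (19|43)=-1, (30|43)=-1; (−1)^{2·0·21}·(-1)^0·(-1)^2 = +1.
v=31: a=31^2·(≡5), b=31^4·(≡11) mod 31; (5|31)=+1, (11|31)=-1; (−1)^{2·4·15}·(+1)^4·(-1)^2 = +1.
v=17: a=17^2·(≡4), b=17^3·(≡5) mod 17; (4|17)=+1, (5|17)=-1; (−1)^{2·3·8}·(+1)^3·(-1)^2 = +1.
v=5: a=5^-1·(≡3), b=5^2·(≡3) mod 5; (3|5)=-1, (3|5)=-1; (−1)^{-1·2·2}·(-1)^2·(-1)^-1 = -1.
v=41: a=41^1·(≡18), b=41^2·(≡16) mod 41; (18|41)=+1, (16|41)=+1; (−1)^{1·2·20}·(+1)^2·(+1)^1 = +1.
v=2: v_2(a)=-6, v_2(b)=0; units ≡ 3, 5 (mod 8); ε·ε+αω+βω = 1·0+-6·1+0·1 ≡ 0  ⇒  (a,b)_2 = +1.
v=11: a=11^2·(≡10), b=11^3·(≡4) mod 11; (10|11)=-1, (4|11)=+1; (−1)^{2·3·5}·(-1)^3·(+1)^2 = -1.
v=3: a=3^-7·(≡1), b=3^-2·(≡2) mod 3; (1|3)=+1, (2|3)=-1; (−1)^{-7·-2·1}·(+1)^-2·(-1)^-7 = -1.
v=13: a=13^-1·(≡10), b=13^-2·(≡6) mod 13; (10|13)=+1, (6|13)=-1; (−1)^{-1·-2·6}·(+1)^-2·(-1)^-1 = -1.
Ram(-183885, -187) = {3, 5, 11, 13, 23, ∞}; no ℚ_3-point on the conic.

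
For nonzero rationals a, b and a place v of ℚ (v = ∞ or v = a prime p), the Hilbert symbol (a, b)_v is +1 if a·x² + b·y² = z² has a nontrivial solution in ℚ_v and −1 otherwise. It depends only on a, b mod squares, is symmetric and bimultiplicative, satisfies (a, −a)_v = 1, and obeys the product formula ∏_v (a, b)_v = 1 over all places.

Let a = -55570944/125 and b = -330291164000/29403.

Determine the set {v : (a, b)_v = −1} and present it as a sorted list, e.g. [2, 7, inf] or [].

[3, 13, 17, inf]

(a, b) ≡ (-8970, -3570) mod (ℚ^×)²; places V = {2, 3, 5, 7, 11, 13, 17, 23, ∞}.
(a,b)_11: α=2, u≡2; β=-2, v≡5 (mod 11); (2|11)=-1, (5|11)=+1; sign (−1)^0·-1^-2·+1^2 = +1.
(a,b)_17: α=0, u≡14; β=3, v≡3 (mod 17); (14|17)=-1, (3|17)=-1; sign (−1)^0·-1^3·-1^0 = -1.
(a,b)_2: α=9, β=5; u≡3, v≡7 (mod 8); ε(u)ε(v)=1·1, αω(v)=9·0, βω(u)=5·1; sum ≡ 0  ⇒  +1.
(a,b)_13: α=1, u≡3; β=0, v≡6 (mod 13); (3|13)=+1, (6|13)=-1; sign (−1)^0·+1^0·-1^1 = -1.
(a,b)_23: α=1, u≡16; β=0, v≡12 (mod 23); (16|23)=+1, (12|23)=+1; sign (−1)^0·+1^0·+1^1 = +1.
(a,b)_7: α=0, u≡2; β=5, v≡1 (mod 7); (2|7)=+1, (1|7)=+1; sign (−1)^0·+1^5·+1^0 = +1.
(a,b)_5: α=-3, u≡1; β=3, v≡1 (mod 5); (1|5)=+1, (1|5)=+1; sign (−1)^0·+1^3·+1^-3 = +1.
(a,b)_3: α=1, u≡1; β=-5, v≡1 (mod 3); (1|3)=+1, (1|3)=+1; sign (−1)^1·+1^-5·+1^1 = -1.
(a,b)_∞: sgn(-8970)=−, sgn(-3570)=−, so -1.
Ram(-8970, -3570) = {3, 13, 17, ∞}; no ℚ_3-point on the conic.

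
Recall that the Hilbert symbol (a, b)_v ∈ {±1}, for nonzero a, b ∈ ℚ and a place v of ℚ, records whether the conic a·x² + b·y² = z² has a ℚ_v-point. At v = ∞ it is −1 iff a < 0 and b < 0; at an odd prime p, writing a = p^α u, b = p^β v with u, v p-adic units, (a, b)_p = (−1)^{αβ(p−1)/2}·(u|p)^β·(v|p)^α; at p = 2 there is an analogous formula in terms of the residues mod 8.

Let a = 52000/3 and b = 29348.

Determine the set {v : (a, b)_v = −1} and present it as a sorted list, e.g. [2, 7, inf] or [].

[3, 5, 13, 23]

(a, b) ≡ (390, 7337) mod (ℚ^×)²; places V = {2, 3, 5, 11, 13, 23, 29, ∞}.
(a,b)_13: α=1, u≡3; β=0, v≡7 (mod 13); (3|13)=+1, (7|13)=-1; sign (−1)^0·+1^0·-1^1 = -1.
(a,b)_2: α=5, β=2; u≡3, v≡1 (mod 8); ε(u)ε(v)=1·0, αω(v)=5·0, βω(u)=2·1; sum ≡ 0  ⇒  +1.
(a,b)_5: α=3, u≡2; β=0, v≡3 (mod 5); (2|5)=-1, (3|5)=-1; sign (−1)^0·-1^0·-1^3 = -1.
(a,b)_11: α=0, u≡1; β=1, v≡6 (mod 11); (1|11)=+1, (6|11)=-1; sign (−1)^0·+1^1·-1^0 = +1.
(a,b)_29: α=0, u≡1; β=1, v≡26 (mod 29); (1|29)=+1, (26|29)=-1; sign (−1)^0·+1^1·-1^0 = +1.
(a,b)_23: α=0, u≡22; β=1, v≡11 (mod 23); (22|23)=-1, (11|23)=-1; sign (−1)^0·-1^1·-1^0 = -1.
(a,b)_3: α=-1, u≡1; β=0, v≡2 (mod 3); (1|3)=+1, (2|3)=-1; sign (−1)^0·+1^0·-1^-1 = -1.
(a,b)_∞: sgn(390)=+, sgn(7337)=+, so +1.
|Ram(390, 7337)| = 4, even; anisotropic at {3, 5, 13, 23}.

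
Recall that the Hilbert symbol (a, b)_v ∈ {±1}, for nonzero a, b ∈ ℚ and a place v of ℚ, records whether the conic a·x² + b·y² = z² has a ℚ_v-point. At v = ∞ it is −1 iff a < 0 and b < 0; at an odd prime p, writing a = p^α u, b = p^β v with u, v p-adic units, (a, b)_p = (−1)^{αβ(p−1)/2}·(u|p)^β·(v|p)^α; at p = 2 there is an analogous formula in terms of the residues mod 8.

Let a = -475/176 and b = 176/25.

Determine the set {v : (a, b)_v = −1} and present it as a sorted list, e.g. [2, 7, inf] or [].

[2, 11]

(a, b) ≡ (-209, 11) mod (ℚ^×)²; places V = {2, 5, 11, 19, ∞}.
(a,b)_5: α=2, u≡1; β=-2, v≡1 (mod 5); (1|5)=+1, (1|5)=+1; sign (−1)^0·+1^-2·+1^2 = +1.
(a,b)_11: α=-1, u≡4; β=1, v≡9 (mod 11); (4|11)=+1, (9|11)=+1; sign (−1)^1·+1^1·+1^-1 = -1.
(a,b)_∞: sgn(-209)=−, sgn(11)=+, so +1.
(a,b)_2: α=-4, β=4; u≡7, v≡3 (mod 8); ε(u)ε(v)=1·1, αω(v)=-4·1, βω(u)=4·0; sum ≡ 1  ⇒  -1.
(a,b)_19: α=1, u≡14; β=0, v≡4 (mod 19); (14|19)=-1, (4|19)=+1; sign (−1)^0·-1^0·+1^1 = +1.
(-209, 11 / ℚ) ramifies at {2, 11}: a division algebra.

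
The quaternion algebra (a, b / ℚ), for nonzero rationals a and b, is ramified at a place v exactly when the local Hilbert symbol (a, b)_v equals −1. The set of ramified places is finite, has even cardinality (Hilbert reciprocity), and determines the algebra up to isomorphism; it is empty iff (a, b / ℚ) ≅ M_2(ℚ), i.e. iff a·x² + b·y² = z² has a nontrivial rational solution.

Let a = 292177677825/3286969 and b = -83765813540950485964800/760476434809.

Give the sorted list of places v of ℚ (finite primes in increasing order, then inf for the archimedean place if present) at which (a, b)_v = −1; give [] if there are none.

(a, b) ≡ (33, -22) mod (ℚ^×)²; places V = {2, 3, 5, 7, 11, 13, 17, 23, 37, 41, ∞}.
(a,b)_13: α=0, u≡2; β=-2, v≡12 (mod 13); (2|13)=-1, (12|13)=+1; sign (−1)^0·-1^-2·+1^0 = +1.
(a,b)_23: α=0, u≡14; β=2, v≡4 (mod 23); (14|23)=-1, (4|23)=+1; sign (−1)^0·-1^2·+1^0 = +1.
(a,b)_2: α=0, β=11; u≡1, v≡5 (mod 8); ε(u)ε(v)=0·0, αω(v)=0·1, βω(u)=11·0; sum ≡ 0  ⇒  +1.
(a,b)_5: α=2, u≡2; β=2, v≡2 (mod 5); (2|5)=-1, (2|5)=-1; sign (−1)^0·-1^2·-1^2 = +1.
(a,b)_17: α=2, u≡1; β=2, v≡7 (mod 17); (1|17)=+1, (7|17)=-1; sign (−1)^0·+1^2·-1^2 = +1.
(a,b)_11: α=1, u≡9; β=3, v≡4 (mod 11); (9|11)=+1, (4|11)=+1; sign (−1)^1·+1^3·+1^1 = -1.
(a,b)_7: α=-4, u≡3; β=-4, v≡5 (mod 7); (3|7)=-1, (5|7)=-1; sign (−1)^0·-1^-4·-1^-4 = +1.
(a,b)_41: α=2, u≡8; β=2, v≡6 (mod 41); (8|41)=+1, (6|41)=-1; sign (−1)^0·+1^2·-1^2 = +1.
(a,b)_∞: sgn(33)=+, sgn(-22)=−, so +1.
(a,b)_37: α=-2, u≡16; β=-4, v≡22 (mod 37); (16|37)=+1, (22|37)=-1; sign (−1)^0·+1^-4·-1^-2 = +1.
(a,b)_3: α=7, u≡2; β=14, v≡2 (mod 3); (2|3)=-1, (2|3)=-1; sign (−1)^0·-1^14·-1^7 = -1.
Ram(33, -22) = {3, 11}; no ℚ_3-point on the conic.

[3, 11]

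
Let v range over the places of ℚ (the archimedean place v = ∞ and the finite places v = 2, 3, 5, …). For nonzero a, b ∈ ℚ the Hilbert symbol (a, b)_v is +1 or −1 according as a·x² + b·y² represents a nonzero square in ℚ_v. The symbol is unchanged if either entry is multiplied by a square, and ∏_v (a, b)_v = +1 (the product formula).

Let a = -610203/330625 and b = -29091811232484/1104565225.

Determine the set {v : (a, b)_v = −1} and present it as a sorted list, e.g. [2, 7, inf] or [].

Mod squares: a ≡ -3, b ≡ -1001. Check v ∈ {∞, 2, 3, 5, 7, 11, 13, 17, 23, 41}.
v=∞: -3 < 0 and -1001 < 0  ⇒  (a,b)_∞ = -1.
v=41: a=41^2·(≡6), b=41^2·(≡13) mod 41; (6|41)=-1, (13|41)=-1; (−1)^{2·2·20}·(-1)^2·(-1)^2 = +1.
v=17: a=17^0·(≡7), b=17^-4·(≡9) mod 17; (7|17)=-1, (9|17)=+1; (−1)^{0·-4·8}·(-1)^-4·(+1)^0 = +1.
v=23: a=23^-2·(≡14), b=23^-2·(≡20) mod 23; (14|23)=-1, (20|23)=-1; (−1)^{-2·-2·11}·(-1)^-2·(-1)^-2 = +1.
v=5: a=5^-4·(≡3), b=5^-2·(≡4) mod 5; (3|5)=-1, (4|5)=+1; (−1)^{-4·-2·2}·(-1)^-2·(+1)^-4 = +1.
v=2: v_2(a)=0, v_2(b)=2; units ≡ 5, 7 (mod 8); ε·ε+αω+βω = 0·1+0·0+2·1 ≡ 0  ⇒  (a,b)_2 = +1.
v=13: a=13^0·(≡12), b=13^1·(≡12) mod 13; (12|13)=+1, (12|13)=+1; (−1)^{0·1·6}·(+1)^1·(+1)^0 = +1.
v=3: a=3^1·(≡2), b=3^6·(≡1) mod 3; (2|3)=-1, (1|3)=+1; (−1)^{1·6·1}·(-1)^6·(+1)^1 = +1.
v=7: a=7^0·(≡1), b=7^3·(≡4) mod 7; (1|7)=+1, (4|7)=+1; (−1)^{0·3·3}·(+1)^3·(+1)^0 = +1.
v=11: a=11^2·(≡8), b=11^3·(≡6) mod 11; (8|11)=-1, (6|11)=-1; (−1)^{2·3·5}·(-1)^3·(-1)^2 = -1.
(-3, -1001 / ℚ) ramifies at {11, ∞}: a division algebra.

[11, inf]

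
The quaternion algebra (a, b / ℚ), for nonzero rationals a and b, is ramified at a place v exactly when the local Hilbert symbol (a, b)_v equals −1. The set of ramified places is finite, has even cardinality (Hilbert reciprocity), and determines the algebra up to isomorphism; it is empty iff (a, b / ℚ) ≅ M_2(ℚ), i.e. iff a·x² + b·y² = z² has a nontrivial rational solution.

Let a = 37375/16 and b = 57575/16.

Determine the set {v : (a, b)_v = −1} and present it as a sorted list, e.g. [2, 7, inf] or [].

[2, 5, 13, 47]

(a, b) ≡ (1495, 47) mod (ℚ^×)²; places V = {2, 5, 7, 13, 23, 47, ∞}.
(a,b)_∞: sgn(1495)=+, sgn(47)=+, so +1.
(a,b)_5: α=3, u≡4; β=2, v≡3 (mod 5); (4|5)=+1, (3|5)=-1; sign (−1)^0·+1^2·-1^3 = -1.
(a,b)_7: α=0, u≡1; β=2, v≡3 (mod 7); (1|7)=+1, (3|7)=-1; sign (−1)^0·+1^2·-1^0 = +1.
(a,b)_23: α=1, u≡11; β=0, v≡9 (mod 23); (11|23)=-1, (9|23)=+1; sign (−1)^0·-1^0·+1^1 = +1.
(a,b)_13: α=1, u≡5; β=0, v≡8 (mod 13); (5|13)=-1, (8|13)=-1; sign (−1)^0·-1^0·-1^1 = -1.
(a,b)_2: α=-4, β=-4; u≡7, v≡7 (mod 8); ε(u)ε(v)=1·1, αω(v)=-4·0, βω(u)=-4·0; sum ≡ 1  ⇒  -1.
(a,b)_47: α=0, u≡30; β=1, v≡9 (mod 47); (30|47)=-1, (9|47)=+1; sign (−1)^0·-1^1·+1^0 = -1.
|Ram(1495, 47)| = 4, even; anisotropic at {2, 5, 13, 47}.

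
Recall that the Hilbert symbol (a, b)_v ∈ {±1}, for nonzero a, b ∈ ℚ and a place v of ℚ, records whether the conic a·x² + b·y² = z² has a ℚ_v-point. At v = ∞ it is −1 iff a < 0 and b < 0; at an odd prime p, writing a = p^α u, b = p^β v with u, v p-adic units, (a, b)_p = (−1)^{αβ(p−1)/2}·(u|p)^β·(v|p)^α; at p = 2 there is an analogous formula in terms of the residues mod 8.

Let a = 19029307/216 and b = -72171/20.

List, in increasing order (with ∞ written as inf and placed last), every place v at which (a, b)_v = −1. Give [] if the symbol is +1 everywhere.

(a, b) ≡ (1122, -55) mod (ℚ^×)²; places V = {2, 3, 5, 11, 17, 29, ∞}.
(a,b)_29: α=2, u≡5; β=0, v≡15 (mod 29); (5|29)=+1, (15|29)=-1; sign (−1)^0·+1^0·-1^2 = +1.
(a,b)_2: α=-3, β=-2; u≡1, v≡1 (mod 8); ε(u)ε(v)=0·0, αω(v)=-3·0, βω(u)=-2·0; sum ≡ 0  ⇒  +1.
(a,b)_5: α=0, u≡2; β=-1, v≡1 (mod 5); (2|5)=-1, (1|5)=+1; sign (−1)^0·-1^-1·+1^0 = -1.
(a,b)_3: α=-3, u≡2; β=8, v≡2 (mod 3); (2|3)=-1, (2|3)=-1; sign (−1)^0·-1^8·-1^-3 = -1.
(a,b)_17: α=1, u≡9; β=0, v≡15 (mod 17); (9|17)=+1, (15|17)=+1; sign (−1)^0·+1^0·+1^1 = +1.
(a,b)_∞: sgn(1122)=+, sgn(-55)=−, so +1.
(a,b)_11: α=3, u≡9; β=1, v≡8 (mod 11); (9|11)=+1, (8|11)=-1; sign (−1)^1·+1^1·-1^3 = +1.
Ram(1122, -55) = {3, 5}; no ℚ_3-point on the conic.

[3, 5]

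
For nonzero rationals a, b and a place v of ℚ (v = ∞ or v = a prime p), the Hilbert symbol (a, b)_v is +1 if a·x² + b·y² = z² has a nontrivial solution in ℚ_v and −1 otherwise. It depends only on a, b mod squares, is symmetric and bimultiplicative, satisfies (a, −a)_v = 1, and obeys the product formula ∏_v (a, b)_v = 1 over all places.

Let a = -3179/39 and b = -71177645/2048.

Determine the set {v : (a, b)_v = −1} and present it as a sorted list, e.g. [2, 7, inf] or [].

(a, b) ≡ (-429, -10) mod (ℚ^×)²; places V = {2, 3, 5, 7, 11, 13, 17, ∞}.
(a,b)_13: α=-1, u≡2; β=0, v≡1 (mod 13); (2|13)=-1, (1|13)=+1; sign (−1)^0·-1^0·+1^-1 = +1.
(a,b)_11: α=1, u≡5; β=2, v≡1 (mod 11); (5|11)=+1, (1|11)=+1; sign (−1)^0·+1^2·+1^1 = +1.
(a,b)_∞: sgn(-429)=−, sgn(-10)=−, so -1.
(a,b)_3: α=-1, u≡1; β=0, v≡2 (mod 3); (1|3)=+1, (2|3)=-1; sign (−1)^0·+1^0·-1^-1 = -1.
(a,b)_17: α=2, u≡8; β=0, v≡10 (mod 17); (8|17)=+1, (10|17)=-1; sign (−1)^0·+1^0·-1^2 = +1.
(a,b)_2: α=0, β=-11; u≡3, v≡3 (mod 8); ε(u)ε(v)=1·1, αω(v)=0·1, βω(u)=-11·1; sum ≡ 0  ⇒  +1.
(a,b)_7: α=0, u≡5; β=6, v≡1 (mod 7); (5|7)=-1, (1|7)=+1; sign (−1)^0·-1^6·+1^0 = +1.
(a,b)_5: α=0, u≡4; β=1, v≡2 (mod 5); (4|5)=+1, (2|5)=-1; sign (−1)^0·+1^1·-1^0 = +1.
(-429, -10 / ℚ) ramifies at {3, ∞}: a division algebra.

[3, inf]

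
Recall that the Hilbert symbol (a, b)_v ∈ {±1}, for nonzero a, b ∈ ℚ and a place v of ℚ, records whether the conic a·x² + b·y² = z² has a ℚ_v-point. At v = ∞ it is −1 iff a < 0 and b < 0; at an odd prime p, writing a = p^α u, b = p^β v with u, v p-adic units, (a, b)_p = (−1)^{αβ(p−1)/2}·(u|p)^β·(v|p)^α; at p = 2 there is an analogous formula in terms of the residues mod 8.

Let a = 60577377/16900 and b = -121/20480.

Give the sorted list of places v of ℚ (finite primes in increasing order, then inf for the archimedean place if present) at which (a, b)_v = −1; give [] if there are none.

Mod squares: a ≡ 2337, b ≡ -5. Check v ∈ {∞, 2, 3, 5, 7, 11, 13, 19, 23, 41}.
v=5: a=5^-2·(≡2), b=5^-1·(≡4) mod 5; (2|5)=-1, (4|5)=+1; (−1)^{-2·-1·2}·(-1)^-1·(+1)^-2 = -1.
v=41: a=41^1·(≡18), b=41^0·(≡4) mod 41; (18|41)=+1, (4|41)=+1; (−1)^{1·0·20}·(+1)^0·(+1)^1 = +1.
v=11: a=11^0·(≡9), b=11^2·(≡6) mod 11; (9|11)=+1, (6|11)=-1; (−1)^{0·2·5}·(+1)^2·(-1)^0 = +1.
v=∞: 2337 > 0 and -5 < 0  ⇒  (a,b)_∞ = +1.
v=13: a=13^-2·(≡9), b=13^0·(≡7) mod 13; (9|13)=+1, (7|13)=-1; (−1)^{-2·0·6}·(+1)^0·(-1)^-2 = +1.
v=3: a=3^1·(≡2), b=3^0·(≡1) mod 3; (2|3)=-1, (1|3)=+1; (−1)^{1·0·1}·(-1)^0·(+1)^1 = +1.
v=2: v_2(a)=-2, v_2(b)=-12; units ≡ 1, 3 (mod 8); ε·ε+αω+βω = 0·1+-2·1+-12·0 ≡ 0  ⇒  (a,b)_2 = +1.
v=23: a=23^2·(≡10), b=23^0·(≡4) mod 23; (10|23)=-1, (4|23)=+1; (−1)^{2·0·11}·(-1)^0·(+1)^2 = +1.
v=7: a=7^2·(≡5), b=7^0·(≡1) mod 7; (5|7)=-1, (1|7)=+1; (−1)^{2·0·3}·(-1)^0·(+1)^2 = +1.
v=19: a=19^1·(≡5), b=19^0·(≡13) mod 19; (5|19)=+1, (13|19)=-1; (−1)^{1·0·9}·(+1)^0·(-1)^1 = -1.
Ram(2337, -5) = {5, 19}; no ℚ_5-point on the conic.

[5, 19]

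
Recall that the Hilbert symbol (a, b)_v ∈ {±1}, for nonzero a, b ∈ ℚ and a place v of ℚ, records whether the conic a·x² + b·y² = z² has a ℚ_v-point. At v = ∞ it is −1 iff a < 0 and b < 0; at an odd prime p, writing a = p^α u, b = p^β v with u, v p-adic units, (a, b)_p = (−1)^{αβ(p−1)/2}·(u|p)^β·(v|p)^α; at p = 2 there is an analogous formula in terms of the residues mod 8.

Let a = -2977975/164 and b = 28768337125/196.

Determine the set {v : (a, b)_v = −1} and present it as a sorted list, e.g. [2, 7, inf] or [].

Mod squares: a ≡ -99671, b ≡ 840565. Check v ∈ {∞, 2, 5, 7, 11, 13, 17, 29, 31, 37, 41}.
v=29: a=29^0·(≡11), b=29^1·(≡19) mod 29; (11|29)=-1, (19|29)=-1; (−1)^{0·1·14}·(-1)^1·(-1)^0 = -1.
v=37: a=37^0·(≡12), b=37^2·(≡28) mod 37; (12|37)=+1, (28|37)=+1; (−1)^{0·2·18}·(+1)^2·(+1)^0 = +1.
v=7: a=7^2·(≡2), b=7^-2·(≡6) mod 7; (2|7)=+1, (6|7)=-1; (−1)^{2·-2·3}·(+1)^-2·(-1)^2 = +1.
v=∞: -99671 < 0 and 840565 > 0  ⇒  (a,b)_∞ = +1.
v=13: a=13^1·(≡3), b=13^0·(≡8) mod 13; (3|13)=+1, (8|13)=-1; (−1)^{1·0·6}·(+1)^0·(-1)^1 = -1.
v=5: a=5^2·(≡4), b=5^3·(≡2) mod 5; (4|5)=+1, (2|5)=-1; (−1)^{2·3·2}·(+1)^3·(-1)^2 = +1.
v=17: a=17^1·(≡4), b=17^1·(≡4) mod 17; (4|17)=+1, (4|17)=+1; (−1)^{1·1·8}·(+1)^1·(+1)^1 = +1.
v=41: a=41^-1·(≡15), b=41^0·(≡13) mod 41; (15|41)=-1, (13|41)=-1; (−1)^{-1·0·20}·(-1)^0·(-1)^-1 = -1.
v=2: v_2(a)=-2, v_2(b)=-2; units ≡ 1, 5 (mod 8); ε·ε+αω+βω = 0·0+-2·1+-2·0 ≡ 0  ⇒  (a,b)_2 = +1.
v=11: a=11^1·(≡4), b=11^1·(≡4) mod 11; (4|11)=+1, (4|11)=+1; (−1)^{1·1·5}·(+1)^1·(+1)^1 = -1.
v=31: a=31^0·(≡1), b=31^1·(≡30) mod 31; (1|31)=+1, (30|31)=-1; (−1)^{0·1·15}·(+1)^1·(-1)^0 = +1.
|Ram(-99671, 840565)| = 4, even; anisotropic at {11, 13, 29, 41}.

[11, 13, 29, 41]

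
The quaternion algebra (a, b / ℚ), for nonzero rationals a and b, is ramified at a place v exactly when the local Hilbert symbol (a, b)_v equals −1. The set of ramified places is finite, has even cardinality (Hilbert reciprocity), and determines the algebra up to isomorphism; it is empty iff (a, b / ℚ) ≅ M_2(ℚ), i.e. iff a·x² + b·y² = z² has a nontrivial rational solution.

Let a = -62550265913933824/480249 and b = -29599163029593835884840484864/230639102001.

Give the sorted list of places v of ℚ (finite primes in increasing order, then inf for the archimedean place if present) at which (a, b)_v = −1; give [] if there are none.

(a, b) ≡ (-874, -33046) mod (ℚ^×)²; places V = {2, 3, 7, 11, 13, 19, 23, 31, 41, ∞}.
(a,b)_23: α=1, u≡16; β=2, v≡22 (mod 23); (16|23)=+1, (22|23)=-1; sign (−1)^0·+1^2·-1^1 = -1.
(a,b)_2: α=19, β=35; u≡3, v≡5 (mod 8); ε(u)ε(v)=1·0, αω(v)=19·1, βω(u)=35·1; sum ≡ 0  ⇒  +1.
(a,b)_∞: sgn(-874)=−, sgn(-33046)=−, so -1.
(a,b)_7: α=-2, u≡2; β=-4, v≡1 (mod 7); (2|7)=+1, (1|7)=+1; sign (−1)^0·+1^-4·+1^-2 = +1.
(a,b)_3: α=-4, u≡2; β=-8, v≡2 (mod 3); (2|3)=-1, (2|3)=-1; sign (−1)^0·-1^-8·-1^-4 = +1.
(a,b)_31: α=2, u≡18; β=3, v≡1 (mod 31); (18|31)=+1, (1|31)=+1; sign (−1)^0·+1^3·+1^2 = +1.
(a,b)_13: α=2, u≡9; β=3, v≡5 (mod 13); (9|13)=+1, (5|13)=-1; sign (−1)^0·+1^3·-1^2 = +1.
(a,b)_19: α=1, u≡9; β=2, v≡14 (mod 19); (9|19)=+1, (14|19)=-1; sign (−1)^0·+1^2·-1^1 = -1.
(a,b)_11: α=-2, u≡2; β=-4, v≡5 (mod 11); (2|11)=-1, (5|11)=+1; sign (−1)^0·-1^-4·+1^-2 = +1.
(a,b)_41: α=2, u≡24; β=3, v≡22 (mod 41); (24|41)=-1, (22|41)=-1; sign (−1)^0·-1^3·-1^2 = -1.
(-874, -33046 / ℚ) ramifies at {19, 23, 41, ∞}: a division algebra.

[19, 23, 41, inf]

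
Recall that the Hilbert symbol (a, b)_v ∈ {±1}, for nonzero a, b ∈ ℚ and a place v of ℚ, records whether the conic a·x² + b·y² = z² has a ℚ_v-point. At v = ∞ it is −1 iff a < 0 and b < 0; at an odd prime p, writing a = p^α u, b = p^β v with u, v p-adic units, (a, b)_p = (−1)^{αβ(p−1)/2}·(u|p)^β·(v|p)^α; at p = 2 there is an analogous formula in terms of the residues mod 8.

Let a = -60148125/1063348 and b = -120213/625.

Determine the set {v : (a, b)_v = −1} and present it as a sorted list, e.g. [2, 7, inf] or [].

[2, 13, 37, inf]

(a, b) ≡ (-481, -37) mod (ℚ^×)²; places V = {2, 3, 5, 11, 13, 17, 19, 37, ∞}.
(a,b)_11: α=-2, u≡4; β=0, v≡8 (mod 11); (4|11)=+1, (8|11)=-1; sign (−1)^0·+1^0·-1^-2 = +1.
(a,b)_∞: sgn(-481)=−, sgn(-37)=−, so -1.
(a,b)_5: α=4, u≡1; β=-4, v≡2 (mod 5); (1|5)=+1, (2|5)=-1; sign (−1)^0·+1^-4·-1^4 = +1.
(a,b)_37: α=1, u≡31; β=1, v≡26 (mod 37); (31|37)=-1, (26|37)=+1; sign (−1)^0·-1^1·+1^1 = -1.
(a,b)_19: α=0, u≡12; β=2, v≡5 (mod 19); (12|19)=-1, (5|19)=+1; sign (−1)^0·-1^2·+1^0 = +1.
(a,b)_17: α=2, u≡14; β=0, v≡10 (mod 17); (14|17)=-1, (10|17)=-1; sign (−1)^0·-1^0·-1^2 = +1.
(a,b)_2: α=-2, β=0; u≡7, v≡3 (mod 8); ε(u)ε(v)=1·1, αω(v)=-2·1, βω(u)=0·0; sum ≡ 1  ⇒  -1.
(a,b)_13: α=-3, u≡5; β=0, v≡11 (mod 13); (5|13)=-1, (11|13)=-1; sign (−1)^0·-1^0·-1^-3 = -1.
(a,b)_3: α=2, u≡2; β=2, v≡2 (mod 3); (2|3)=-1, (2|3)=-1; sign (−1)^0·-1^2·-1^2 = +1.
(-481, -37 / ℚ) ramifies at {2, 13, 37, ∞}: a division algebra.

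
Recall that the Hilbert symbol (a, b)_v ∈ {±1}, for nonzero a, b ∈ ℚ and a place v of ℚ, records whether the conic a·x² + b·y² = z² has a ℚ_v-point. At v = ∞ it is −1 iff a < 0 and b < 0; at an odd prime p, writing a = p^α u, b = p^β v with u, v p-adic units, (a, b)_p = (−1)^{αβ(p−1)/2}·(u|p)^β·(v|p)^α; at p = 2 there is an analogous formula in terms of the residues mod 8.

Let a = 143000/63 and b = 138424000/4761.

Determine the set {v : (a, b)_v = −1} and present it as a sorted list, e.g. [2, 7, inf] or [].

(a, b) ≡ (10010, 715) mod (ℚ^×)²; places V = {2, 3, 5, 7, 11, 13, 23, ∞}.
(a,b)_5: α=3, u≡3; β=3, v≡2 (mod 5); (3|5)=-1, (2|5)=-1; sign (−1)^0·-1^3·-1^3 = +1.
(a,b)_7: α=-1, u≡2; β=0, v≡1 (mod 7); (2|7)=+1, (1|7)=+1; sign (−1)^0·+1^0·+1^-1 = +1.
(a,b)_23: α=0, u≡10; β=-2, v≡2 (mod 23); (10|23)=-1, (2|23)=+1; sign (−1)^0·-1^-2·+1^0 = +1.
(a,b)_∞: sgn(10010)=+, sgn(715)=+, so +1.
(a,b)_3: α=-2, u≡2; β=-2, v≡1 (mod 3); (2|3)=-1, (1|3)=+1; sign (−1)^0·-1^-2·+1^-2 = +1.
(a,b)_2: α=3, β=6; u≡5, v≡3 (mod 8); ε(u)ε(v)=0·1, αω(v)=3·1, βω(u)=6·1; sum ≡ 1  ⇒  -1.
(a,b)_13: α=1, u≡12; β=1, v≡4 (mod 13); (12|13)=+1, (4|13)=+1; sign (−1)^0·+1^1·+1^1 = +1.
(a,b)_11: α=1, u≡8; β=3, v≡8 (mod 11); (8|11)=-1, (8|11)=-1; sign (−1)^1·-1^3·-1^1 = -1.
Ram(10010, 715) = {2, 11}; no ℚ_2-point on the conic.

[2, 11]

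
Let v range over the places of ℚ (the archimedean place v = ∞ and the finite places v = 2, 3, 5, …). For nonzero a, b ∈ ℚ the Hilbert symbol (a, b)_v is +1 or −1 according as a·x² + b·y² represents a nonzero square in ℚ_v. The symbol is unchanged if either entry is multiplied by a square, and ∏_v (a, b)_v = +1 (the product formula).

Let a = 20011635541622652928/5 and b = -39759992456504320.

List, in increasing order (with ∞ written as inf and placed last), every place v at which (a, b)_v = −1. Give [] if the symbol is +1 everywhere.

[5, 11]

Mod squares: a ≡ 303485, b ≡ -4879105. Check v ∈ {∞, 2, 5, 7, 11, 13, 19, 23, 29, 31}.
v=31: a=31^2·(≡29), b=31^2·(≡2) mod 31; (29|31)=-1, (2|31)=+1; (−1)^{2·2·15}·(-1)^2·(+1)^2 = +1.
v=5: a=5^-1·(≡3), b=5^1·(≡1) mod 5; (3|5)=-1, (1|5)=+1; (−1)^{-1·1·2}·(-1)^1·(+1)^-1 = -1.
v=13: a=13^3·(≡1), b=13^2·(≡12) mod 13; (1|13)=+1, (12|13)=+1; (−1)^{3·2·6}·(+1)^2·(+1)^3 = +1.
v=29: a=29^1·(≡1), b=29^1·(≡6) mod 29; (1|29)=+1, (6|29)=+1; (−1)^{1·1·14}·(+1)^1·(+1)^1 = +1.
v=19: a=19^0·(≡11), b=19^1·(≡5) mod 19; (11|19)=+1, (5|19)=+1; (−1)^{0·1·9}·(+1)^1·(+1)^0 = +1.
v=11: a=11^2·(≡6), b=11^1·(≡5) mod 11; (6|11)=-1, (5|11)=+1; (−1)^{2·1·5}·(-1)^1·(+1)^2 = -1.
v=23: a=23^1·(≡2), b=23^1·(≡15) mod 23; (2|23)=+1, (15|23)=-1; (−1)^{1·1·11}·(+1)^1·(-1)^1 = +1.
v=7: a=7^1·(≡4), b=7^3·(≡5) mod 7; (4|7)=+1, (5|7)=-1; (−1)^{1·3·3}·(+1)^3·(-1)^1 = +1.
v=2: v_2(a)=24, v_2(b)=10; units ≡ 5, 7 (mod 8); ε·ε+αω+βω = 0·1+24·0+10·1 ≡ 0  ⇒  (a,b)_2 = +1.
v=∞: 303485 > 0 and -4879105 < 0  ⇒  (a,b)_∞ = +1.
Ram(303485, -4879105) = {5, 11}; no ℚ_5-point on the conic.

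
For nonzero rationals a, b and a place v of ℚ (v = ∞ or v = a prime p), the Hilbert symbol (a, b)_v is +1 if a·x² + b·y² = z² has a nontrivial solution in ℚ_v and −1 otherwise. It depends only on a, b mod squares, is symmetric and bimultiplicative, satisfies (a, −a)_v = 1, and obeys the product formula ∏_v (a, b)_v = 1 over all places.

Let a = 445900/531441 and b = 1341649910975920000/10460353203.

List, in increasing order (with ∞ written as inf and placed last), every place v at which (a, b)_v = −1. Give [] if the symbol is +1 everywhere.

[2, 13, 23, 31]

(a, b) ≡ (91, 29946) mod (ℚ^×)²; places V = {2, 3, 5, 7, 13, 23, 31, ∞}.
(a,b)_2: α=2, β=7; u≡3, v≡5 (mod 8); ε(u)ε(v)=1·0, αω(v)=2·1, βω(u)=7·1; sum ≡ 1  ⇒  -1.
(a,b)_5: α=2, u≡1; β=4, v≡4 (mod 5); (1|5)=+1, (4|5)=+1; sign (−1)^0·+1^4·+1^2 = +1.
(a,b)_3: α=-12, u≡1; β=-21, v≡1 (mod 3); (1|3)=+1, (1|3)=+1; sign (−1)^0·+1^-21·+1^-12 = +1.
(a,b)_∞: sgn(91)=+, sgn(29946)=+, so +1.
(a,b)_31: α=0, u≡15; β=1, v≡10 (mod 31); (15|31)=-1, (10|31)=+1; sign (−1)^0·-1^1·+1^0 = -1.
(a,b)_7: α=3, u≡5; β=7, v≡4 (mod 7); (5|7)=-1, (4|7)=+1; sign (−1)^1·-1^7·+1^3 = +1.
(a,b)_13: α=1, u≡6; β=4, v≡11 (mod 13); (6|13)=-1, (11|13)=-1; sign (−1)^0·-1^4·-1^1 = -1.
(a,b)_23: α=0, u≡15; β=1, v≡11 (mod 23); (15|23)=-1, (11|23)=-1; sign (−1)^0·-1^1·-1^0 = -1.
(91, 29946 / ℚ) ramifies at {2, 13, 23, 31}: a division algebra.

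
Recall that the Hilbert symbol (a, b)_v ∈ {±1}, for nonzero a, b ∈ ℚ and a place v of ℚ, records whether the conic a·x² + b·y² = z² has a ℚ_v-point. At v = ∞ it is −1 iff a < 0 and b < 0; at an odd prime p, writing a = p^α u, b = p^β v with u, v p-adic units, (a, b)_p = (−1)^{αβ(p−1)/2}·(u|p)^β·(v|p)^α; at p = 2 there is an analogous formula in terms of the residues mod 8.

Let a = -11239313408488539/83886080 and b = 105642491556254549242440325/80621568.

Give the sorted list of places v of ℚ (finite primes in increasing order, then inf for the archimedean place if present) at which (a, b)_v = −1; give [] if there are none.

(a, b) ≡ (-53295, 399) mod (ℚ^×)²; places V = {2, 3, 5, 7, 11, 17, 19, 29, 37, ∞}.
(a,b)_2: α=-24, β=-12; u≡1, v≡7 (mod 8); ε(u)ε(v)=0·1, αω(v)=-24·0, βω(u)=-12·0; sum ≡ 0  ⇒  +1.
(a,b)_3: α=3, u≡1; β=-9, v≡1 (mod 3); (1|3)=+1, (1|3)=+1; sign (−1)^1·+1^-9·+1^3 = -1.
(a,b)_∞: sgn(-53295)=−, sgn(399)=+, so +1.
(a,b)_29: α=4, u≡9; β=6, v≡24 (mod 29); (9|29)=+1, (24|29)=+1; sign (−1)^0·+1^6·+1^4 = +1.
(a,b)_37: α=2, u≡15; β=0, v≡35 (mod 37); (15|37)=-1, (35|37)=-1; sign (−1)^0·-1^0·-1^2 = +1.
(a,b)_7: α=0, u≡5; β=1, v≡2 (mod 7); (5|7)=-1, (2|7)=+1; sign (−1)^0·-1^1·+1^0 = -1.
(a,b)_19: α=1, u≡6; β=3, v≡12 (mod 19); (6|19)=+1, (12|19)=-1; sign (−1)^1·+1^3·-1^1 = +1.
(a,b)_11: α=3, u≡10; β=6, v≡3 (mod 11); (10|11)=-1, (3|11)=+1; sign (−1)^0·-1^6·+1^3 = +1.
(a,b)_17: α=1, u≡6; β=4, v≡15 (mod 17); (6|17)=-1, (15|17)=+1; sign (−1)^0·-1^4·+1^1 = +1.
(a,b)_5: α=-1, u≡1; β=2, v≡1 (mod 5); (1|5)=+1, (1|5)=+1; sign (−1)^0·+1^2·+1^-1 = +1.
(-53295, 399 / ℚ) ramifies at {3, 7}: a division algebra.

[3, 7]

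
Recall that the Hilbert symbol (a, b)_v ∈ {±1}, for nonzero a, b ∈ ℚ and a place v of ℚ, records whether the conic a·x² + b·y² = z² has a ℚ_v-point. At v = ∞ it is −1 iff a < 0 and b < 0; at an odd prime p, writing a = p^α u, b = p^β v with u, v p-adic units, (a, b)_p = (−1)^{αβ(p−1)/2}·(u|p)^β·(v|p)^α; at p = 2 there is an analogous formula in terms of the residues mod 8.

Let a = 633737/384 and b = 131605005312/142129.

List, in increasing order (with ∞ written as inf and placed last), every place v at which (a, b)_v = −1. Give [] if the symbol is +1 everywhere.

Mod squares: a ≡ 2262, b ≡ 1457. Check v ∈ {∞, 2, 3, 11, 13, 29, 31, 41, 47}.
v=11: a=11^0·(≡6), b=11^2·(≡9) mod 11; (6|11)=-1, (9|11)=+1; (−1)^{0·2·5}·(-1)^2·(+1)^0 = +1.
v=41: a=41^2·(≡6), b=41^0·(≡22) mod 41; (6|41)=-1, (22|41)=-1; (−1)^{2·0·20}·(-1)^0·(-1)^2 = +1.
v=47: a=47^0·(≡28), b=47^1·(≡45) mod 47; (28|47)=+1, (45|47)=-1; (−1)^{0·1·23}·(+1)^1·(-1)^0 = +1.
v=13: a=13^1·(≡11), b=13^-2·(≡3) mod 13; (11|13)=-1, (3|13)=+1; (−1)^{1·-2·6}·(-1)^-2·(+1)^1 = +1.
v=∞: 2262 > 0 and 1457 > 0  ⇒  (a,b)_∞ = +1.
v=29: a=29^1·(≡23), b=29^-2·(≡9) mod 29; (23|29)=+1, (9|29)=+1; (−1)^{1·-2·14}·(+1)^-2·(+1)^1 = +1.
v=3: a=3^-1·(≡1), b=3^6·(≡2) mod 3; (1|3)=+1, (2|3)=-1; (−1)^{-1·6·1}·(+1)^6·(-1)^-1 = -1.
v=2: v_2(a)=-7, v_2(b)=10; units ≡ 3, 1 (mod 8); ε·ε+αω+βω = 1·0+-7·0+10·1 ≡ 0  ⇒  (a,b)_2 = +1.
v=31: a=31^0·(≡21), b=31^1·(≡4) mod 31; (21|31)=-1, (4|31)=+1; (−1)^{0·1·15}·(-1)^1·(+1)^0 = -1.
Ram(2262, 1457) = {3, 31}; no ℚ_3-point on the conic.

[3, 31]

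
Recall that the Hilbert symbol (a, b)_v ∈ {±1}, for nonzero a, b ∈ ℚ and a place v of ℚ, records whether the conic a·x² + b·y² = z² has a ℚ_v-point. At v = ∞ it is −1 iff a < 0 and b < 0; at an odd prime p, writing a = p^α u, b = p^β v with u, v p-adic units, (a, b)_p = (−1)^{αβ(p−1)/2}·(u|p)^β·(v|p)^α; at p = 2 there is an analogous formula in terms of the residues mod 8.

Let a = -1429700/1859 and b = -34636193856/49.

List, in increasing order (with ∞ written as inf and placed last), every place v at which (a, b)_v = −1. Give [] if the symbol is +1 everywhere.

Mod squares: a ≡ -187, b ≡ -496961. Check v ∈ {∞, 2, 3, 5, 7, 11, 13, 17, 23, 29, 31, 41}.
v=29: a=29^2·(≡23), b=29^0·(≡17) mod 29; (23|29)=+1, (17|29)=-1; (−1)^{2·0·14}·(+1)^0·(-1)^2 = +1.
v=31: a=31^0·(≡11), b=31^1·(≡12) mod 31; (11|31)=-1, (12|31)=-1; (−1)^{0·1·15}·(-1)^1·(-1)^0 = -1.
v=11: a=11^-1·(≡9), b=11^2·(≡2) mod 11; (9|11)=+1, (2|11)=-1; (−1)^{-1·2·5}·(+1)^2·(-1)^-1 = -1.
v=13: a=13^-2·(≡6), b=13^0·(≡10) mod 13; (6|13)=-1, (10|13)=+1; (−1)^{-2·0·6}·(-1)^0·(+1)^-2 = +1.
v=17: a=17^1·(≡14), b=17^1·(≡14) mod 17; (14|17)=-1, (14|17)=-1; (−1)^{1·1·8}·(-1)^1·(-1)^1 = +1.
v=3: a=3^0·(≡2), b=3^2·(≡1) mod 3; (2|3)=-1, (1|3)=+1; (−1)^{0·2·1}·(-1)^2·(+1)^0 = +1.
v=7: a=7^0·(≡2), b=7^-2·(≡2) mod 7; (2|7)=+1, (2|7)=+1; (−1)^{0·-2·3}·(+1)^-2·(+1)^0 = +1.
v=5: a=5^2·(≡3), b=5^0·(≡1) mod 5; (3|5)=-1, (1|5)=+1; (−1)^{2·0·2}·(-1)^0·(+1)^2 = +1.
v=∞: -187 < 0 and -496961 < 0  ⇒  (a,b)_∞ = -1.
v=2: v_2(a)=2, v_2(b)=6; units ≡ 5, 7 (mod 8); ε·ε+αω+βω = 0·1+2·0+6·1 ≡ 0  ⇒  (a,b)_2 = +1.
v=23: a=23^0·(≡5), b=23^1·(≡3) mod 23; (5|23)=-1, (3|23)=+1; (−1)^{0·1·11}·(-1)^1·(+1)^0 = -1.
v=41: a=41^0·(≡33), b=41^1·(≡13) mod 41; (33|41)=+1, (13|41)=-1; (−1)^{0·1·20}·(+1)^1·(-1)^0 = +1.
(-187, -496961 / ℚ) ramifies at {11, 23, 31, ∞}: a division algebra.

[11, 23, 31, inf]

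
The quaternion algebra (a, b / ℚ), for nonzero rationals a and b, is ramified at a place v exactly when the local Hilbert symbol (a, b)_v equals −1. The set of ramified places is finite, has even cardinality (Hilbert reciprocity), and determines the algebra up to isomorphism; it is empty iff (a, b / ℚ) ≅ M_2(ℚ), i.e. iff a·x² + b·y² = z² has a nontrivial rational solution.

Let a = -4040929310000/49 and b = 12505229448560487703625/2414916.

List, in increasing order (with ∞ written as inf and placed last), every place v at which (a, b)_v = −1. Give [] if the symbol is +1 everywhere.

(a, b) ≡ (-11, 30305) mod (ℚ^×)²; places V = {2, 3, 5, 7, 11, 19, 29, 37, 41, 47, ∞}.
(a,b)_19: α=2, u≡18; β=3, v≡10 (mod 19); (18|19)=-1, (10|19)=-1; sign (−1)^0·-1^3·-1^2 = -1.
(a,b)_2: α=4, β=-2; u≡5, v≡1 (mod 8); ε(u)ε(v)=0·0, αω(v)=4·0, βω(u)=-2·1; sum ≡ 0  ⇒  +1.
(a,b)_3: α=0, u≡1; β=-2, v≡2 (mod 3); (1|3)=+1, (2|3)=-1; sign (−1)^0·+1^-2·-1^0 = +1.
(a,b)_∞: sgn(-11)=−, sgn(30305)=+, so +1.
(a,b)_11: α=3, u≡2; β=5, v≡3 (mod 11); (2|11)=-1, (3|11)=+1; sign (−1)^1·-1^5·+1^3 = +1.
(a,b)_29: α=2, u≡12; β=3, v≡25 (mod 29); (12|29)=-1, (25|29)=+1; sign (−1)^0·-1^3·+1^2 = -1.
(a,b)_41: α=0, u≡3; β=2, v≡12 (mod 41); (3|41)=-1, (12|41)=-1; sign (−1)^0·-1^2·-1^0 = +1.
(a,b)_5: α=4, u≡1; β=3, v≡4 (mod 5); (1|5)=+1, (4|5)=+1; sign (−1)^0·+1^3·+1^4 = +1.
(a,b)_47: α=0, u≡7; β=2, v≡6 (mod 47); (7|47)=+1, (6|47)=+1; sign (−1)^0·+1^2·+1^0 = +1.
(a,b)_7: α=-2, u≡5; β=-2, v≡2 (mod 7); (5|7)=-1, (2|7)=+1; sign (−1)^0·-1^-2·+1^-2 = +1.
(a,b)_37: α=0, u≡1; β=-2, v≡14 (mod 37); (1|37)=+1, (14|37)=-1; sign (−1)^0·+1^-2·-1^0 = +1.
(-11, 30305 / ℚ) ramifies at {19, 29}: a division algebra.

[19, 29]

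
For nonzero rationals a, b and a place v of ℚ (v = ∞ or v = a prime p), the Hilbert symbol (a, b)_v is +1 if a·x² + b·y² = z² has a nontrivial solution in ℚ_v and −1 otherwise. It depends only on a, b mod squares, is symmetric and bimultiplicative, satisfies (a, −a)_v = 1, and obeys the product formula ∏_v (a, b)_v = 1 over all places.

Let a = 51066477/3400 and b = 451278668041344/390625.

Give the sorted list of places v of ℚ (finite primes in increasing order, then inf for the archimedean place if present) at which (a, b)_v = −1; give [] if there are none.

[2, 3, 11, 29]

(a, b) ≡ (32538, 66) mod (ℚ^×)²; places V = {2, 3, 5, 7, 11, 13, 17, 29, ∞}.
(a,b)_7: α=2, u≡4; β=0, v≡6 (mod 7); (4|7)=+1, (6|7)=-1; sign (−1)^0·+1^0·-1^2 = +1.
(a,b)_3: α=3, u≡1; β=3, v≡1 (mod 3); (1|3)=+1, (1|3)=+1; sign (−1)^1·+1^3·+1^3 = -1.
(a,b)_17: α=-1, u≡11; β=4, v≡15 (mod 17); (11|17)=-1, (15|17)=+1; sign (−1)^0·-1^4·+1^-1 = +1.
(a,b)_∞: sgn(32538)=+, sgn(66)=+, so +1.
(a,b)_5: α=-2, u≡2; β=-8, v≡4 (mod 5); (2|5)=-1, (4|5)=+1; sign (−1)^0·-1^-8·+1^-2 = +1.
(a,b)_29: α=1, u≡13; β=2, v≡26 (mod 29); (13|29)=+1, (26|29)=-1; sign (−1)^0·+1^2·-1^1 = -1.
(a,b)_13: α=0, u≡1; β=2, v≡12 (mod 13); (1|13)=+1, (12|13)=+1; sign (−1)^0·+1^2·+1^0 = +1.
(a,b)_2: α=-3, β=7; u≡5, v≡1 (mod 8); ε(u)ε(v)=0·0, αω(v)=-3·0, βω(u)=7·1; sum ≡ 1  ⇒  -1.
(a,b)_11: α=3, u≡10; β=1, v≡2 (mod 11); (10|11)=-1, (2|11)=-1; sign (−1)^1·-1^1·-1^3 = -1.
Ram(32538, 66) = {2, 3, 11, 29}; no ℚ_2-point on the conic.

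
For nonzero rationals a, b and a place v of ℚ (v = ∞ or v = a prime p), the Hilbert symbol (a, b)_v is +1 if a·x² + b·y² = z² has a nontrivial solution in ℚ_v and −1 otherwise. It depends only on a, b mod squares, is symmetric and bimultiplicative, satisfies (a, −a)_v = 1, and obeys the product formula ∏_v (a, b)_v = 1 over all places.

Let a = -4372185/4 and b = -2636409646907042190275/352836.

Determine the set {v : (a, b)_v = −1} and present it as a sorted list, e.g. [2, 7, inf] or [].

[19, 23, 29, inf]

(a, b) ≡ (-8265, -3059) mod (ℚ^×)²; places V = {2, 3, 5, 7, 11, 13, 19, 23, 29, ∞}.
(a,b)_∞: sgn(-8265)=−, sgn(-3059)=−, so -1.
(a,b)_3: α=1, u≡2; β=-6, v≡1 (mod 3); (2|3)=-1, (1|3)=+1; sign (−1)^0·-1^-6·+1^1 = +1.
(a,b)_11: α=0, u≡10; β=-2, v≡8 (mod 11); (10|11)=-1, (8|11)=-1; sign (−1)^0·-1^-2·-1^0 = +1.
(a,b)_5: α=1, u≡2; β=2, v≡4 (mod 5); (2|5)=-1, (4|5)=+1; sign (−1)^0·-1^2·+1^1 = +1.
(a,b)_2: α=-2, β=-2; u≡7, v≡5 (mod 8); ε(u)ε(v)=1·0, αω(v)=-2·1, βω(u)=-2·0; sum ≡ 0  ⇒  +1.
(a,b)_29: α=1, u≡16; β=2, v≡8 (mod 29); (16|29)=+1, (8|29)=-1; sign (−1)^0·+1^2·-1^1 = -1.
(a,b)_13: α=0, u≡10; β=2, v≡3 (mod 13); (10|13)=+1, (3|13)=+1; sign (−1)^0·+1^2·+1^0 = +1.
(a,b)_23: α=2, u≡21; β=5, v≡22 (mod 23); (21|23)=-1, (22|23)=-1; sign (−1)^0·-1^5·-1^2 = -1.
(a,b)_19: α=1, u≡8; β=3, v≡8 (mod 19); (8|19)=-1, (8|19)=-1; sign (−1)^1·-1^3·-1^1 = -1.
(a,b)_7: α=0, u≡2; β=5, v≡2 (mod 7); (2|7)=+1, (2|7)=+1; sign (−1)^0·+1^5·+1^0 = +1.
(-8265, -3059 / ℚ) ramifies at {19, 23, 29, ∞}: a division algebra.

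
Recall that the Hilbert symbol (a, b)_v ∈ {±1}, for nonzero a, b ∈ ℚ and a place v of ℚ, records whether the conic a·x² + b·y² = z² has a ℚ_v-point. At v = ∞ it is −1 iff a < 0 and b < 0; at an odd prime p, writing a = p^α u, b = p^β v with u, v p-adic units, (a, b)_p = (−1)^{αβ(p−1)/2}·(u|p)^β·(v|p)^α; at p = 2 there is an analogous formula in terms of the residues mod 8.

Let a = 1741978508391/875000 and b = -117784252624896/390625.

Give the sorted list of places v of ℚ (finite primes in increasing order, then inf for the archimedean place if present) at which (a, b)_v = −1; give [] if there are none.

Mod squares: a ≡ 1144066, b ≡ -11. Check v ∈ {∞, 2, 3, 5, 7, 11, 13, 17, 19, 23}.
v=3: a=3^10·(≡1), b=3^4·(≡1) mod 3; (1|3)=+1, (1|3)=+1; (−1)^{10·4·1}·(+1)^4·(+1)^10 = +1.
v=13: a=13^0·(≡12), b=13^2·(≡7) mod 13; (12|13)=+1, (7|13)=-1; (−1)^{0·2·6}·(+1)^2·(-1)^0 = +1.
v=5: a=5^-6·(≡1), b=5^-8·(≡4) mod 5; (1|5)=+1, (4|5)=+1; (−1)^{-6·-8·2}·(+1)^-8·(+1)^-6 = +1.
v=17: a=17^1·(≡11), b=17^0·(≡5) mod 17; (11|17)=-1, (5|17)=-1; (−1)^{1·0·8}·(-1)^0·(-1)^1 = -1.
v=23: a=23^1·(≡13), b=23^2·(≡4) mod 23; (13|23)=+1, (4|23)=+1; (−1)^{1·2·11}·(+1)^2·(+1)^1 = +1.
v=11: a=11^1·(≡5), b=11^1·(≡10) mod 11; (5|11)=+1, (10|11)=-1; (−1)^{1·1·5}·(+1)^1·(-1)^1 = +1.
v=19: a=19^3·(≡3), b=19^2·(≡14) mod 19; (3|19)=-1, (14|19)=-1; (−1)^{3·2·9}·(-1)^2·(-1)^3 = -1.
v=∞: 1144066 > 0 and -11 < 0  ⇒  (a,b)_∞ = +1.
v=7: a=7^-1·(≡2), b=7^0·(≡6) mod 7; (2|7)=+1, (6|7)=-1; (−1)^{-1·0·3}·(+1)^0·(-1)^-1 = -1.
v=2: v_2(a)=-3, v_2(b)=12; units ≡ 1, 5 (mod 8); ε·ε+αω+βω = 0·0+-3·1+12·0 ≡ 1  ⇒  (a,b)_2 = -1.
(1144066, -11 / ℚ) ramifies at {2, 7, 17, 19}: a division algebra.

[2, 7, 17, 19]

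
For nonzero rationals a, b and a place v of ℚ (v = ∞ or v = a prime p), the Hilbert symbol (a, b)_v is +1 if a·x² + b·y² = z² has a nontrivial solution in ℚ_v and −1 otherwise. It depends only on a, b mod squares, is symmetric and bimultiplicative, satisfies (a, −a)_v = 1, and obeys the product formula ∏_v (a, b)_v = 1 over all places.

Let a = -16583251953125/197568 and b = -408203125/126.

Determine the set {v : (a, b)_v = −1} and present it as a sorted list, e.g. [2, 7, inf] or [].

[2, 7, 11, 13, 19, inf]

Mod squares: a ≡ -19019, b ≡ -14630. Check v ∈ {∞, 2, 3, 5, 7, 11, 13, 19}.
v=11: a=11^1·(≡4), b=11^1·(≡1) mod 11; (4|11)=+1, (1|11)=+1; (−1)^{1·1·5}·(+1)^1·(+1)^1 = -1.
v=13: a=13^1·(≡2), b=13^0·(≡11) mod 13; (2|13)=-1, (11|13)=-1; (−1)^{1·0·6}·(-1)^0·(-1)^1 = -1.
v=7: a=7^-3·(≡5), b=7^-1·(≡5) mod 7; (5|7)=-1, (5|7)=-1; (−1)^{-3·-1·3}·(-1)^-1·(-1)^-3 = -1.
v=5: a=5^14·(≡1), b=5^9·(≡1) mod 5; (1|5)=+1, (1|5)=+1; (−1)^{14·9·2}·(+1)^9·(+1)^14 = +1.
v=2: v_2(a)=-6, v_2(b)=-1; units ≡ 5, 5 (mod 8); ε·ε+αω+βω = 0·0+-6·1+-1·1 ≡ 1  ⇒  (a,b)_2 = -1.
v=3: a=3^-2·(≡1), b=3^-2·(≡1) mod 3; (1|3)=+1, (1|3)=+1; (−1)^{-2·-2·1}·(+1)^-2·(+1)^-2 = +1.
v=19: a=19^1·(≡4), b=19^1·(≡7) mod 19; (4|19)=+1, (7|19)=+1; (−1)^{1·1·9}·(+1)^1·(+1)^1 = -1.
v=∞: -19019 < 0 and -14630 < 0  ⇒  (a,b)_∞ = -1.
|Ram(-19019, -14630)| = 6, even; anisotropic at {2, 7, 11, 13, 19, ∞}.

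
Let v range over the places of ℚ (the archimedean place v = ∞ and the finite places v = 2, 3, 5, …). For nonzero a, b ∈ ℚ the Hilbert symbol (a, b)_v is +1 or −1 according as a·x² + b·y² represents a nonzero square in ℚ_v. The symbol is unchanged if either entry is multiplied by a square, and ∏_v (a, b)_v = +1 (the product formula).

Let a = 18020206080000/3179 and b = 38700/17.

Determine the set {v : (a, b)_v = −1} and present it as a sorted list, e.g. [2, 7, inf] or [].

[17, 47]

(a, b) ≡ (517, 731) mod (ℚ^×)²; places V = {2, 3, 5, 11, 17, 43, 47, ∞}.
(a,b)_5: α=4, u≡2; β=2, v≡4 (mod 5); (2|5)=-1, (4|5)=+1; sign (−1)^0·-1^2·+1^4 = +1.
(a,b)_11: α=-1, u≡1; β=0, v≡4 (mod 11); (1|11)=+1, (4|11)=+1; sign (−1)^0·+1^0·+1^-1 = +1.
(a,b)_47: α=1, u≡13; β=0, v≡26 (mod 47); (13|47)=-1, (26|47)=-1; sign (−1)^0·-1^0·-1^1 = -1.
(a,b)_2: α=12, β=2; u≡5, v≡3 (mod 8); ε(u)ε(v)=0·1, αω(v)=12·1, βω(u)=2·1; sum ≡ 0  ⇒  +1.
(a,b)_43: α=2, u≡24; β=1, v≡15 (mod 43); (24|43)=+1, (15|43)=+1; sign (−1)^0·+1^1·+1^2 = +1.
(a,b)_3: α=4, u≡1; β=2, v≡2 (mod 3); (1|3)=+1, (2|3)=-1; sign (−1)^0·+1^2·-1^4 = +1.
(a,b)_∞: sgn(517)=+, sgn(731)=+, so +1.
(a,b)_17: α=-2, u≡3; β=-1, v≡8 (mod 17); (3|17)=-1, (8|17)=+1; sign (−1)^0·-1^-1·+1^-2 = -1.
Ram(517, 731) = {17, 47}; no ℚ_17-point on the conic.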